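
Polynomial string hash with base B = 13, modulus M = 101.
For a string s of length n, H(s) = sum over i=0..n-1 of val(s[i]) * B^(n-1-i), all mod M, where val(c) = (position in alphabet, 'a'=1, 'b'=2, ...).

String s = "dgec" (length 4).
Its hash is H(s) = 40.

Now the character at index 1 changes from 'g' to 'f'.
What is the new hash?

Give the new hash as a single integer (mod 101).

Answer: 73

Derivation:
val('g') = 7, val('f') = 6
Position k = 1, exponent = n-1-k = 2
B^2 mod M = 13^2 mod 101 = 68
Delta = (6 - 7) * 68 mod 101 = 33
New hash = (40 + 33) mod 101 = 73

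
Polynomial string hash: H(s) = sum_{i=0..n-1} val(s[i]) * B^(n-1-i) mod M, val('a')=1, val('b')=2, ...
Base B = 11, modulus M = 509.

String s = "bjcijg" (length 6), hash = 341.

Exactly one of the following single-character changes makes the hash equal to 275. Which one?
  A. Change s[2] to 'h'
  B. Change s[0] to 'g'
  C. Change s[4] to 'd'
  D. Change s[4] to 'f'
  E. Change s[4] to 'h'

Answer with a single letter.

Answer: C

Derivation:
Option A: s[2]='c'->'h', delta=(8-3)*11^3 mod 509 = 38, hash=341+38 mod 509 = 379
Option B: s[0]='b'->'g', delta=(7-2)*11^5 mod 509 = 17, hash=341+17 mod 509 = 358
Option C: s[4]='j'->'d', delta=(4-10)*11^1 mod 509 = 443, hash=341+443 mod 509 = 275 <-- target
Option D: s[4]='j'->'f', delta=(6-10)*11^1 mod 509 = 465, hash=341+465 mod 509 = 297
Option E: s[4]='j'->'h', delta=(8-10)*11^1 mod 509 = 487, hash=341+487 mod 509 = 319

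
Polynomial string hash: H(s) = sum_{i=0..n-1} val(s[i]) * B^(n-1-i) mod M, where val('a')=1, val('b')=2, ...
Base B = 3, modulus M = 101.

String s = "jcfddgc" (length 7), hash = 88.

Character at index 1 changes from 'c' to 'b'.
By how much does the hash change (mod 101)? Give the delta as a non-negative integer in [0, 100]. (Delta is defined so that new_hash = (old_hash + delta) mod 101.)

Answer: 60

Derivation:
Delta formula: (val(new) - val(old)) * B^(n-1-k) mod M
  val('b') - val('c') = 2 - 3 = -1
  B^(n-1-k) = 3^5 mod 101 = 41
  Delta = -1 * 41 mod 101 = 60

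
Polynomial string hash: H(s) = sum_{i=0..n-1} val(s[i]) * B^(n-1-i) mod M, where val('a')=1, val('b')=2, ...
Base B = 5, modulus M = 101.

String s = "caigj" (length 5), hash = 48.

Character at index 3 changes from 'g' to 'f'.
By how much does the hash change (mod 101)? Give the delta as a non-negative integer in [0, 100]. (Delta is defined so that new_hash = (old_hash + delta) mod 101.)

Answer: 96

Derivation:
Delta formula: (val(new) - val(old)) * B^(n-1-k) mod M
  val('f') - val('g') = 6 - 7 = -1
  B^(n-1-k) = 5^1 mod 101 = 5
  Delta = -1 * 5 mod 101 = 96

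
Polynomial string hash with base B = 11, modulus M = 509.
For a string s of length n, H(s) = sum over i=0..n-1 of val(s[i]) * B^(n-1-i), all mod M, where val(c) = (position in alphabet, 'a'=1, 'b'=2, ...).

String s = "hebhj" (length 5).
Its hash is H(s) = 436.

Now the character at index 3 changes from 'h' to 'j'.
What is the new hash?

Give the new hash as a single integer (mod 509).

Answer: 458

Derivation:
val('h') = 8, val('j') = 10
Position k = 3, exponent = n-1-k = 1
B^1 mod M = 11^1 mod 509 = 11
Delta = (10 - 8) * 11 mod 509 = 22
New hash = (436 + 22) mod 509 = 458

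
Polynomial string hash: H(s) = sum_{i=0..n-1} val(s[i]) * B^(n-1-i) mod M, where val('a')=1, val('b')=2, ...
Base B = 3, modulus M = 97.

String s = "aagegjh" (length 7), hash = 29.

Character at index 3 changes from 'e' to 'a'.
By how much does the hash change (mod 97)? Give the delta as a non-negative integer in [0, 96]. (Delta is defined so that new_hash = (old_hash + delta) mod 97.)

Delta formula: (val(new) - val(old)) * B^(n-1-k) mod M
  val('a') - val('e') = 1 - 5 = -4
  B^(n-1-k) = 3^3 mod 97 = 27
  Delta = -4 * 27 mod 97 = 86

Answer: 86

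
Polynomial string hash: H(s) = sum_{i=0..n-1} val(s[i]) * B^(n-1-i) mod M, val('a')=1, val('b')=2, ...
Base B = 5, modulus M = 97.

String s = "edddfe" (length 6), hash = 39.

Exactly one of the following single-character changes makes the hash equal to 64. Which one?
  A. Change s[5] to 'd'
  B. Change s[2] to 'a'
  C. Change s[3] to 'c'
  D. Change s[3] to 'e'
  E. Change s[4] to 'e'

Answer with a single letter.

Option A: s[5]='e'->'d', delta=(4-5)*5^0 mod 97 = 96, hash=39+96 mod 97 = 38
Option B: s[2]='d'->'a', delta=(1-4)*5^3 mod 97 = 13, hash=39+13 mod 97 = 52
Option C: s[3]='d'->'c', delta=(3-4)*5^2 mod 97 = 72, hash=39+72 mod 97 = 14
Option D: s[3]='d'->'e', delta=(5-4)*5^2 mod 97 = 25, hash=39+25 mod 97 = 64 <-- target
Option E: s[4]='f'->'e', delta=(5-6)*5^1 mod 97 = 92, hash=39+92 mod 97 = 34

Answer: D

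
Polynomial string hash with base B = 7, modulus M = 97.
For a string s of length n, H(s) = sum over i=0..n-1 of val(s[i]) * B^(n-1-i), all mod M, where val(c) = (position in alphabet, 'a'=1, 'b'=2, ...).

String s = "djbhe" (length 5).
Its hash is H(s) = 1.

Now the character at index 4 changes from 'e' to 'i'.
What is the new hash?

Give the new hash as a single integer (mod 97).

val('e') = 5, val('i') = 9
Position k = 4, exponent = n-1-k = 0
B^0 mod M = 7^0 mod 97 = 1
Delta = (9 - 5) * 1 mod 97 = 4
New hash = (1 + 4) mod 97 = 5

Answer: 5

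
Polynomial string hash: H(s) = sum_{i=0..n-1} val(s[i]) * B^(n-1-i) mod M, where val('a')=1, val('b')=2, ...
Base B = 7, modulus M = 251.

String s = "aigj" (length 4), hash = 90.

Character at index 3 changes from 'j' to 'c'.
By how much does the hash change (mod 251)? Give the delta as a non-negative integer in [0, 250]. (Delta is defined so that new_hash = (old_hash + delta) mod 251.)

Delta formula: (val(new) - val(old)) * B^(n-1-k) mod M
  val('c') - val('j') = 3 - 10 = -7
  B^(n-1-k) = 7^0 mod 251 = 1
  Delta = -7 * 1 mod 251 = 244

Answer: 244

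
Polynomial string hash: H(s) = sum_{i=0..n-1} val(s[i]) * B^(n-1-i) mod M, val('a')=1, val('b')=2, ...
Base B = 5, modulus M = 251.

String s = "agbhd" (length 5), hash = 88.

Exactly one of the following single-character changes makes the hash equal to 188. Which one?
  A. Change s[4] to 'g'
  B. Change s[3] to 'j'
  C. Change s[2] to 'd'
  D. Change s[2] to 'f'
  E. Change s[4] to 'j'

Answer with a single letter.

Answer: D

Derivation:
Option A: s[4]='d'->'g', delta=(7-4)*5^0 mod 251 = 3, hash=88+3 mod 251 = 91
Option B: s[3]='h'->'j', delta=(10-8)*5^1 mod 251 = 10, hash=88+10 mod 251 = 98
Option C: s[2]='b'->'d', delta=(4-2)*5^2 mod 251 = 50, hash=88+50 mod 251 = 138
Option D: s[2]='b'->'f', delta=(6-2)*5^2 mod 251 = 100, hash=88+100 mod 251 = 188 <-- target
Option E: s[4]='d'->'j', delta=(10-4)*5^0 mod 251 = 6, hash=88+6 mod 251 = 94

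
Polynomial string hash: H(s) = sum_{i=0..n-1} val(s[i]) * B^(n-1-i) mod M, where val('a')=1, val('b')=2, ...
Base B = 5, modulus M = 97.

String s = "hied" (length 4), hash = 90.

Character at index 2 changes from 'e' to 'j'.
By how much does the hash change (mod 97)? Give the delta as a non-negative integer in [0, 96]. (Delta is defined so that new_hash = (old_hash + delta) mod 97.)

Answer: 25

Derivation:
Delta formula: (val(new) - val(old)) * B^(n-1-k) mod M
  val('j') - val('e') = 10 - 5 = 5
  B^(n-1-k) = 5^1 mod 97 = 5
  Delta = 5 * 5 mod 97 = 25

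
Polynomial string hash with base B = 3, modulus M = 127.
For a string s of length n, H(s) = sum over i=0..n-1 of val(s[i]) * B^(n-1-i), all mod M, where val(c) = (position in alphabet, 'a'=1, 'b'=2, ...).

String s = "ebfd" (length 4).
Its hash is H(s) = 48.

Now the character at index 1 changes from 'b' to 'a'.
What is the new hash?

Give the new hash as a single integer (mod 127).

val('b') = 2, val('a') = 1
Position k = 1, exponent = n-1-k = 2
B^2 mod M = 3^2 mod 127 = 9
Delta = (1 - 2) * 9 mod 127 = 118
New hash = (48 + 118) mod 127 = 39

Answer: 39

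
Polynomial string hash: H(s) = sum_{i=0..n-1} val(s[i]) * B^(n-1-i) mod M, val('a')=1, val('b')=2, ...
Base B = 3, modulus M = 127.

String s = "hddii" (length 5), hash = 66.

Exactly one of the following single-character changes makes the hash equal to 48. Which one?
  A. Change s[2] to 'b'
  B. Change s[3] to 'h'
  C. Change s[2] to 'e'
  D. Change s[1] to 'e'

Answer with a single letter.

Option A: s[2]='d'->'b', delta=(2-4)*3^2 mod 127 = 109, hash=66+109 mod 127 = 48 <-- target
Option B: s[3]='i'->'h', delta=(8-9)*3^1 mod 127 = 124, hash=66+124 mod 127 = 63
Option C: s[2]='d'->'e', delta=(5-4)*3^2 mod 127 = 9, hash=66+9 mod 127 = 75
Option D: s[1]='d'->'e', delta=(5-4)*3^3 mod 127 = 27, hash=66+27 mod 127 = 93

Answer: A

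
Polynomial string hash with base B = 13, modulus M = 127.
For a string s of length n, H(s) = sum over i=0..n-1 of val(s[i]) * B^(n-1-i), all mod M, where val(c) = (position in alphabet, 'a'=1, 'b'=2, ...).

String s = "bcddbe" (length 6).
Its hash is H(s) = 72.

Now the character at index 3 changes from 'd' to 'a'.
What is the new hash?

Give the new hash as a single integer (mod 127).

Answer: 73

Derivation:
val('d') = 4, val('a') = 1
Position k = 3, exponent = n-1-k = 2
B^2 mod M = 13^2 mod 127 = 42
Delta = (1 - 4) * 42 mod 127 = 1
New hash = (72 + 1) mod 127 = 73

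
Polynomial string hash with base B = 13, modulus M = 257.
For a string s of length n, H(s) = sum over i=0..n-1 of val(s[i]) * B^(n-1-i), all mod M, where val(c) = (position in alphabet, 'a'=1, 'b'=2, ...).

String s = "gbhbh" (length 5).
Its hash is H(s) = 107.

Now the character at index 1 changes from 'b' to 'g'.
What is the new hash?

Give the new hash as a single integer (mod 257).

val('b') = 2, val('g') = 7
Position k = 1, exponent = n-1-k = 3
B^3 mod M = 13^3 mod 257 = 141
Delta = (7 - 2) * 141 mod 257 = 191
New hash = (107 + 191) mod 257 = 41

Answer: 41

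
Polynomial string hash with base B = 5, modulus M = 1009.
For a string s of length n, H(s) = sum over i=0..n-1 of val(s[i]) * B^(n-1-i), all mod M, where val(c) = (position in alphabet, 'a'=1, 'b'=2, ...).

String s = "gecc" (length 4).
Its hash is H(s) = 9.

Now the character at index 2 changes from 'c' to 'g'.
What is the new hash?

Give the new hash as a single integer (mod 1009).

Answer: 29

Derivation:
val('c') = 3, val('g') = 7
Position k = 2, exponent = n-1-k = 1
B^1 mod M = 5^1 mod 1009 = 5
Delta = (7 - 3) * 5 mod 1009 = 20
New hash = (9 + 20) mod 1009 = 29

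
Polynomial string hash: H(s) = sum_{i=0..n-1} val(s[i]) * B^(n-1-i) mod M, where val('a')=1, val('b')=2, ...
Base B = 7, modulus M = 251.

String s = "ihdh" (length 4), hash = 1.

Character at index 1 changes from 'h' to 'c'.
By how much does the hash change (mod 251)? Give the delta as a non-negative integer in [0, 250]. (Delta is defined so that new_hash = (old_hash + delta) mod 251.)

Answer: 6

Derivation:
Delta formula: (val(new) - val(old)) * B^(n-1-k) mod M
  val('c') - val('h') = 3 - 8 = -5
  B^(n-1-k) = 7^2 mod 251 = 49
  Delta = -5 * 49 mod 251 = 6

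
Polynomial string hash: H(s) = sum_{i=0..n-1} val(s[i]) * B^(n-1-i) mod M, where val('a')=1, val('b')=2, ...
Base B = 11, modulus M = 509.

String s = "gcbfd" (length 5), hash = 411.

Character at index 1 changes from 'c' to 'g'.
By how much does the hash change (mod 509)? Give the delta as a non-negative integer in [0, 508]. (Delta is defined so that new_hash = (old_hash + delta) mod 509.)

Delta formula: (val(new) - val(old)) * B^(n-1-k) mod M
  val('g') - val('c') = 7 - 3 = 4
  B^(n-1-k) = 11^3 mod 509 = 313
  Delta = 4 * 313 mod 509 = 234

Answer: 234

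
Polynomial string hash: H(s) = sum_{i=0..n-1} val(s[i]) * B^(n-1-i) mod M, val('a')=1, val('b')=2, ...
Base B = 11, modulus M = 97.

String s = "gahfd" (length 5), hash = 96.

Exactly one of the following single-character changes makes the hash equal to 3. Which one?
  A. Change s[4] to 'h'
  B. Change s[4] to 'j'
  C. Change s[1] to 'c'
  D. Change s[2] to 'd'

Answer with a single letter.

Answer: A

Derivation:
Option A: s[4]='d'->'h', delta=(8-4)*11^0 mod 97 = 4, hash=96+4 mod 97 = 3 <-- target
Option B: s[4]='d'->'j', delta=(10-4)*11^0 mod 97 = 6, hash=96+6 mod 97 = 5
Option C: s[1]='a'->'c', delta=(3-1)*11^3 mod 97 = 43, hash=96+43 mod 97 = 42
Option D: s[2]='h'->'d', delta=(4-8)*11^2 mod 97 = 1, hash=96+1 mod 97 = 0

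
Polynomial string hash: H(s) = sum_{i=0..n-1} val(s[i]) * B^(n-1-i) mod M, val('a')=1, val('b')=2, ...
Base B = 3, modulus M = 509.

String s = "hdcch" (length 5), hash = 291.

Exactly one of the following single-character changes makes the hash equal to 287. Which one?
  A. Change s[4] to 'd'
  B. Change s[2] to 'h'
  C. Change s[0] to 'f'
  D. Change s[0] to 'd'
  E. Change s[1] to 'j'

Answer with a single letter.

Answer: A

Derivation:
Option A: s[4]='h'->'d', delta=(4-8)*3^0 mod 509 = 505, hash=291+505 mod 509 = 287 <-- target
Option B: s[2]='c'->'h', delta=(8-3)*3^2 mod 509 = 45, hash=291+45 mod 509 = 336
Option C: s[0]='h'->'f', delta=(6-8)*3^4 mod 509 = 347, hash=291+347 mod 509 = 129
Option D: s[0]='h'->'d', delta=(4-8)*3^4 mod 509 = 185, hash=291+185 mod 509 = 476
Option E: s[1]='d'->'j', delta=(10-4)*3^3 mod 509 = 162, hash=291+162 mod 509 = 453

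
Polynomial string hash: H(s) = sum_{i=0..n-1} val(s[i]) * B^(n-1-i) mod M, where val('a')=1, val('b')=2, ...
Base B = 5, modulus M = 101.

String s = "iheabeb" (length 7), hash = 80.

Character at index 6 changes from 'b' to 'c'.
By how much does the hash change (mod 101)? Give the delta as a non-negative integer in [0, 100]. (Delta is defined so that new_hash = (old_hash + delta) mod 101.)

Delta formula: (val(new) - val(old)) * B^(n-1-k) mod M
  val('c') - val('b') = 3 - 2 = 1
  B^(n-1-k) = 5^0 mod 101 = 1
  Delta = 1 * 1 mod 101 = 1

Answer: 1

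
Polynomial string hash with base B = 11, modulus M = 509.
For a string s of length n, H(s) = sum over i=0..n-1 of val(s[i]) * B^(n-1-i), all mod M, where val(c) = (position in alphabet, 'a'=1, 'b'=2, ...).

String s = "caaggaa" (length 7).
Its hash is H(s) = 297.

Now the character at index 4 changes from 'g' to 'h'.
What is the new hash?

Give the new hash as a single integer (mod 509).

val('g') = 7, val('h') = 8
Position k = 4, exponent = n-1-k = 2
B^2 mod M = 11^2 mod 509 = 121
Delta = (8 - 7) * 121 mod 509 = 121
New hash = (297 + 121) mod 509 = 418

Answer: 418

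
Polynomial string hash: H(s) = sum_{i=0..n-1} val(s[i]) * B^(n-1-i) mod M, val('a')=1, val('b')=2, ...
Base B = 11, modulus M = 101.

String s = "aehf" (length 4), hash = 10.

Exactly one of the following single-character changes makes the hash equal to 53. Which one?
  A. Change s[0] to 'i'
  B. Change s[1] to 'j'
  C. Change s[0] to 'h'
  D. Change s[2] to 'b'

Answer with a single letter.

Option A: s[0]='a'->'i', delta=(9-1)*11^3 mod 101 = 43, hash=10+43 mod 101 = 53 <-- target
Option B: s[1]='e'->'j', delta=(10-5)*11^2 mod 101 = 100, hash=10+100 mod 101 = 9
Option C: s[0]='a'->'h', delta=(8-1)*11^3 mod 101 = 25, hash=10+25 mod 101 = 35
Option D: s[2]='h'->'b', delta=(2-8)*11^1 mod 101 = 35, hash=10+35 mod 101 = 45

Answer: A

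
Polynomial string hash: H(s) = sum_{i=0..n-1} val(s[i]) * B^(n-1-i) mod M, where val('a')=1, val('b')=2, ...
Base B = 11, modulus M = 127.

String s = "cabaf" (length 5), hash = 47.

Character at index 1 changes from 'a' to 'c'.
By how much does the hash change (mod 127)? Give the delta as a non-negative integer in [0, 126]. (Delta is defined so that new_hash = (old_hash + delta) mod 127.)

Answer: 122

Derivation:
Delta formula: (val(new) - val(old)) * B^(n-1-k) mod M
  val('c') - val('a') = 3 - 1 = 2
  B^(n-1-k) = 11^3 mod 127 = 61
  Delta = 2 * 61 mod 127 = 122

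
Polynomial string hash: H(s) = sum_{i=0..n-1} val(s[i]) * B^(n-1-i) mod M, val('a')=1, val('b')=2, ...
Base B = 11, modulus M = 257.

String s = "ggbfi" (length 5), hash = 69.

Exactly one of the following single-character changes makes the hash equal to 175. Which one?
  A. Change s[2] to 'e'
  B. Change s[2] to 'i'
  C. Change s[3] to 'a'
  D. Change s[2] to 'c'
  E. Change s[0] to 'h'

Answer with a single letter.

Option A: s[2]='b'->'e', delta=(5-2)*11^2 mod 257 = 106, hash=69+106 mod 257 = 175 <-- target
Option B: s[2]='b'->'i', delta=(9-2)*11^2 mod 257 = 76, hash=69+76 mod 257 = 145
Option C: s[3]='f'->'a', delta=(1-6)*11^1 mod 257 = 202, hash=69+202 mod 257 = 14
Option D: s[2]='b'->'c', delta=(3-2)*11^2 mod 257 = 121, hash=69+121 mod 257 = 190
Option E: s[0]='g'->'h', delta=(8-7)*11^4 mod 257 = 249, hash=69+249 mod 257 = 61

Answer: A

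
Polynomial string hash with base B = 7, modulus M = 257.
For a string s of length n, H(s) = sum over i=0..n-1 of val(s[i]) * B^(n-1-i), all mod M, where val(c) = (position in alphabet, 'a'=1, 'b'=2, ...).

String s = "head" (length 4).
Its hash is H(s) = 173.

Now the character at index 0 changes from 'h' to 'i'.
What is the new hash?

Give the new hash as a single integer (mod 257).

val('h') = 8, val('i') = 9
Position k = 0, exponent = n-1-k = 3
B^3 mod M = 7^3 mod 257 = 86
Delta = (9 - 8) * 86 mod 257 = 86
New hash = (173 + 86) mod 257 = 2

Answer: 2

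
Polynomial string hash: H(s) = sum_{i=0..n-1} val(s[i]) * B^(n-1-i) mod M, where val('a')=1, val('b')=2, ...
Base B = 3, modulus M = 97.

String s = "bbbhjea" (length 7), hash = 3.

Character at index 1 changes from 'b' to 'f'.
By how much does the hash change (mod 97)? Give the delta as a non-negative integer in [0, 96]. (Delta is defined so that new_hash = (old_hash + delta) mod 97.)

Delta formula: (val(new) - val(old)) * B^(n-1-k) mod M
  val('f') - val('b') = 6 - 2 = 4
  B^(n-1-k) = 3^5 mod 97 = 49
  Delta = 4 * 49 mod 97 = 2

Answer: 2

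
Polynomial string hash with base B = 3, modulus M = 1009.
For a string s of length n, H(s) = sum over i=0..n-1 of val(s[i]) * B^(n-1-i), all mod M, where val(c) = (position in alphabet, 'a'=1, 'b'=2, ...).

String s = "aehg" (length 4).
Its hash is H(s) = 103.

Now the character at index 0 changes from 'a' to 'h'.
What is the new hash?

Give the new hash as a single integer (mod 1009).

val('a') = 1, val('h') = 8
Position k = 0, exponent = n-1-k = 3
B^3 mod M = 3^3 mod 1009 = 27
Delta = (8 - 1) * 27 mod 1009 = 189
New hash = (103 + 189) mod 1009 = 292

Answer: 292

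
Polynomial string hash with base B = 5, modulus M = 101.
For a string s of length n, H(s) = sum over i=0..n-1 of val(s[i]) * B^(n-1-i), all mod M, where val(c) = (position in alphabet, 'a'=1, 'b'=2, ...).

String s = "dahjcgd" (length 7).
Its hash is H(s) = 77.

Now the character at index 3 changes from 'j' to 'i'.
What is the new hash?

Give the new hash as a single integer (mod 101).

Answer: 53

Derivation:
val('j') = 10, val('i') = 9
Position k = 3, exponent = n-1-k = 3
B^3 mod M = 5^3 mod 101 = 24
Delta = (9 - 10) * 24 mod 101 = 77
New hash = (77 + 77) mod 101 = 53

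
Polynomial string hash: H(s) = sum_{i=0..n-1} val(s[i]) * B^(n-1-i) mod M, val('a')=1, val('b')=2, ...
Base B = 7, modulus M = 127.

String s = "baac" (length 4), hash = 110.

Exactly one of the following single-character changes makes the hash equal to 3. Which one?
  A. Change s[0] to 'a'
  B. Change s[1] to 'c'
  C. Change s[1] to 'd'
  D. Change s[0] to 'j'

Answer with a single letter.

Option A: s[0]='b'->'a', delta=(1-2)*7^3 mod 127 = 38, hash=110+38 mod 127 = 21
Option B: s[1]='a'->'c', delta=(3-1)*7^2 mod 127 = 98, hash=110+98 mod 127 = 81
Option C: s[1]='a'->'d', delta=(4-1)*7^2 mod 127 = 20, hash=110+20 mod 127 = 3 <-- target
Option D: s[0]='b'->'j', delta=(10-2)*7^3 mod 127 = 77, hash=110+77 mod 127 = 60

Answer: C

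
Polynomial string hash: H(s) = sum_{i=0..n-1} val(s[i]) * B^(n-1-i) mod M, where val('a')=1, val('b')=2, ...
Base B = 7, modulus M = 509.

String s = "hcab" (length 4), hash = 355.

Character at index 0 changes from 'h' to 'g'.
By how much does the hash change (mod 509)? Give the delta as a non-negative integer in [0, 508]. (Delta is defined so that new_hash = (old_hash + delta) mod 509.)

Delta formula: (val(new) - val(old)) * B^(n-1-k) mod M
  val('g') - val('h') = 7 - 8 = -1
  B^(n-1-k) = 7^3 mod 509 = 343
  Delta = -1 * 343 mod 509 = 166

Answer: 166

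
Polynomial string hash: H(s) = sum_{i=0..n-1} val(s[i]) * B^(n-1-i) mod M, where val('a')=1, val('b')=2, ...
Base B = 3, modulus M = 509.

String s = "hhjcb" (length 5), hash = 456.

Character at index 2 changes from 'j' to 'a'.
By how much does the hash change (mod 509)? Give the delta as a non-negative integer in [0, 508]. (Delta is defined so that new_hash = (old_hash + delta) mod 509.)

Delta formula: (val(new) - val(old)) * B^(n-1-k) mod M
  val('a') - val('j') = 1 - 10 = -9
  B^(n-1-k) = 3^2 mod 509 = 9
  Delta = -9 * 9 mod 509 = 428

Answer: 428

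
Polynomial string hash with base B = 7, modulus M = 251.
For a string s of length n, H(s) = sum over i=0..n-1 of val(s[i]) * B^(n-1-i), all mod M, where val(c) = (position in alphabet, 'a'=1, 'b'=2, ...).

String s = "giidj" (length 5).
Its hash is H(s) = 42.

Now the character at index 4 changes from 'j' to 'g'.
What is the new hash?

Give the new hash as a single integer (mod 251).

Answer: 39

Derivation:
val('j') = 10, val('g') = 7
Position k = 4, exponent = n-1-k = 0
B^0 mod M = 7^0 mod 251 = 1
Delta = (7 - 10) * 1 mod 251 = 248
New hash = (42 + 248) mod 251 = 39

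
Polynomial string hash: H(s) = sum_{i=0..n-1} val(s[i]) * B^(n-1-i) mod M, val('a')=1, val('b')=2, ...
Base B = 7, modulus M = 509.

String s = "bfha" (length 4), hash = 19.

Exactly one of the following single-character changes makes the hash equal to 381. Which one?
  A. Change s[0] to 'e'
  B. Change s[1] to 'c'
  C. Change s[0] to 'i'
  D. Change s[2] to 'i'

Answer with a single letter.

Answer: B

Derivation:
Option A: s[0]='b'->'e', delta=(5-2)*7^3 mod 509 = 11, hash=19+11 mod 509 = 30
Option B: s[1]='f'->'c', delta=(3-6)*7^2 mod 509 = 362, hash=19+362 mod 509 = 381 <-- target
Option C: s[0]='b'->'i', delta=(9-2)*7^3 mod 509 = 365, hash=19+365 mod 509 = 384
Option D: s[2]='h'->'i', delta=(9-8)*7^1 mod 509 = 7, hash=19+7 mod 509 = 26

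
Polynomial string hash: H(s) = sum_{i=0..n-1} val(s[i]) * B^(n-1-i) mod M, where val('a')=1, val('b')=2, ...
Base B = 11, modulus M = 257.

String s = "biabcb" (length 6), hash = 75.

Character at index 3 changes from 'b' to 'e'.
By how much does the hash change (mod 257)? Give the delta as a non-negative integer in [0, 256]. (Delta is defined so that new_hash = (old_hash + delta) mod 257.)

Delta formula: (val(new) - val(old)) * B^(n-1-k) mod M
  val('e') - val('b') = 5 - 2 = 3
  B^(n-1-k) = 11^2 mod 257 = 121
  Delta = 3 * 121 mod 257 = 106

Answer: 106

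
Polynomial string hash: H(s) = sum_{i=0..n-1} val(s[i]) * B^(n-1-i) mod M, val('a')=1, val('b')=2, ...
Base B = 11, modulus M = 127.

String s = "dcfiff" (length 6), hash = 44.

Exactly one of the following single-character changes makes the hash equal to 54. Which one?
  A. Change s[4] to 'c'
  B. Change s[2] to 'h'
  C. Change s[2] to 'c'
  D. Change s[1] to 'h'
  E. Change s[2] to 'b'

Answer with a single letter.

Option A: s[4]='f'->'c', delta=(3-6)*11^1 mod 127 = 94, hash=44+94 mod 127 = 11
Option B: s[2]='f'->'h', delta=(8-6)*11^3 mod 127 = 122, hash=44+122 mod 127 = 39
Option C: s[2]='f'->'c', delta=(3-6)*11^3 mod 127 = 71, hash=44+71 mod 127 = 115
Option D: s[1]='c'->'h', delta=(8-3)*11^4 mod 127 = 53, hash=44+53 mod 127 = 97
Option E: s[2]='f'->'b', delta=(2-6)*11^3 mod 127 = 10, hash=44+10 mod 127 = 54 <-- target

Answer: E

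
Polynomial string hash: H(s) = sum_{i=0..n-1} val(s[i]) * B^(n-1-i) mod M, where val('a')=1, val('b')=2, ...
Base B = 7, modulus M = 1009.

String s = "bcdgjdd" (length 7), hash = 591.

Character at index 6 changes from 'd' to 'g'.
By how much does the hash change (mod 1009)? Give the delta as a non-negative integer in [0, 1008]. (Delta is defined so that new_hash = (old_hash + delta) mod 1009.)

Delta formula: (val(new) - val(old)) * B^(n-1-k) mod M
  val('g') - val('d') = 7 - 4 = 3
  B^(n-1-k) = 7^0 mod 1009 = 1
  Delta = 3 * 1 mod 1009 = 3

Answer: 3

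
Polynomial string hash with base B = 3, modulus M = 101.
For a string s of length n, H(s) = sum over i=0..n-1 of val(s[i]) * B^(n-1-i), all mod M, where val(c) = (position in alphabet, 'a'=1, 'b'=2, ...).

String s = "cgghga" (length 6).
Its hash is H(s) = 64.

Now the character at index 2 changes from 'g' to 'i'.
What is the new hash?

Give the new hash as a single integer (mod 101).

val('g') = 7, val('i') = 9
Position k = 2, exponent = n-1-k = 3
B^3 mod M = 3^3 mod 101 = 27
Delta = (9 - 7) * 27 mod 101 = 54
New hash = (64 + 54) mod 101 = 17

Answer: 17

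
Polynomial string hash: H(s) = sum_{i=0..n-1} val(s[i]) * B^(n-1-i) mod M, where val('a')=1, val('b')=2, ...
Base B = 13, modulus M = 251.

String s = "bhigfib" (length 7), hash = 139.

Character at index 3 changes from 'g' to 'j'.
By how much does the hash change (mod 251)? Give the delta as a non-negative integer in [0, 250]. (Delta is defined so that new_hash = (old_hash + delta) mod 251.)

Answer: 65

Derivation:
Delta formula: (val(new) - val(old)) * B^(n-1-k) mod M
  val('j') - val('g') = 10 - 7 = 3
  B^(n-1-k) = 13^3 mod 251 = 189
  Delta = 3 * 189 mod 251 = 65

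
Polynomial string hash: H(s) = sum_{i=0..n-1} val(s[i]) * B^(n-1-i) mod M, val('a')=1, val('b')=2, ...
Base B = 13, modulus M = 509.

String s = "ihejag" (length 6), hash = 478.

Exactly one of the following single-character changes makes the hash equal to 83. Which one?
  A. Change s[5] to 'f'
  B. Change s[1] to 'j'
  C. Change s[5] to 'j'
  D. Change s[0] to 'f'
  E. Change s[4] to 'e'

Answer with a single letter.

Option A: s[5]='g'->'f', delta=(6-7)*13^0 mod 509 = 508, hash=478+508 mod 509 = 477
Option B: s[1]='h'->'j', delta=(10-8)*13^4 mod 509 = 114, hash=478+114 mod 509 = 83 <-- target
Option C: s[5]='g'->'j', delta=(10-7)*13^0 mod 509 = 3, hash=478+3 mod 509 = 481
Option D: s[0]='i'->'f', delta=(6-9)*13^5 mod 509 = 322, hash=478+322 mod 509 = 291
Option E: s[4]='a'->'e', delta=(5-1)*13^1 mod 509 = 52, hash=478+52 mod 509 = 21

Answer: B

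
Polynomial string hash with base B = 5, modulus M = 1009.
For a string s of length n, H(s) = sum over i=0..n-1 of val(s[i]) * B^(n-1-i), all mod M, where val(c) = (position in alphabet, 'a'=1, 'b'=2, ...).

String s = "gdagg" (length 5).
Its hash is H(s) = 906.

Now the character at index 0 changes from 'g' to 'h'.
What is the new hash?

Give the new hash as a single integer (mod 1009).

val('g') = 7, val('h') = 8
Position k = 0, exponent = n-1-k = 4
B^4 mod M = 5^4 mod 1009 = 625
Delta = (8 - 7) * 625 mod 1009 = 625
New hash = (906 + 625) mod 1009 = 522

Answer: 522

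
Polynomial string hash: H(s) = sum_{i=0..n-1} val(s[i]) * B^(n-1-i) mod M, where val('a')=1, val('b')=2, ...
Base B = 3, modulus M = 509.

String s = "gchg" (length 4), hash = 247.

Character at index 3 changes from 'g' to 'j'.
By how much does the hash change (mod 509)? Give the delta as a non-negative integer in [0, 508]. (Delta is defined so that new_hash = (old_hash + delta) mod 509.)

Answer: 3

Derivation:
Delta formula: (val(new) - val(old)) * B^(n-1-k) mod M
  val('j') - val('g') = 10 - 7 = 3
  B^(n-1-k) = 3^0 mod 509 = 1
  Delta = 3 * 1 mod 509 = 3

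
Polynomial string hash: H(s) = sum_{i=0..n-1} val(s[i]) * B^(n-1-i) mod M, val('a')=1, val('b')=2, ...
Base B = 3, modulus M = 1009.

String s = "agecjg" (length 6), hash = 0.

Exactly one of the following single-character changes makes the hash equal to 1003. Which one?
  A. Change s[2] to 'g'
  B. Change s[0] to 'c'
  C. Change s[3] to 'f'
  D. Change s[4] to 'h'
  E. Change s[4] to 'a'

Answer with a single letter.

Option A: s[2]='e'->'g', delta=(7-5)*3^3 mod 1009 = 54, hash=0+54 mod 1009 = 54
Option B: s[0]='a'->'c', delta=(3-1)*3^5 mod 1009 = 486, hash=0+486 mod 1009 = 486
Option C: s[3]='c'->'f', delta=(6-3)*3^2 mod 1009 = 27, hash=0+27 mod 1009 = 27
Option D: s[4]='j'->'h', delta=(8-10)*3^1 mod 1009 = 1003, hash=0+1003 mod 1009 = 1003 <-- target
Option E: s[4]='j'->'a', delta=(1-10)*3^1 mod 1009 = 982, hash=0+982 mod 1009 = 982

Answer: D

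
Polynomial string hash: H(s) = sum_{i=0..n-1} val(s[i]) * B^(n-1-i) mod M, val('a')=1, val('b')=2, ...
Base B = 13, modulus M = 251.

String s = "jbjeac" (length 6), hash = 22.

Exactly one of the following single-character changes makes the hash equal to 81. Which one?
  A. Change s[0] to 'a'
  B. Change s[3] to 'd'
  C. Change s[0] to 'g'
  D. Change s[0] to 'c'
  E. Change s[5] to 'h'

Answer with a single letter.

Option A: s[0]='j'->'a', delta=(1-10)*13^5 mod 251 = 177, hash=22+177 mod 251 = 199
Option B: s[3]='e'->'d', delta=(4-5)*13^2 mod 251 = 82, hash=22+82 mod 251 = 104
Option C: s[0]='j'->'g', delta=(7-10)*13^5 mod 251 = 59, hash=22+59 mod 251 = 81 <-- target
Option D: s[0]='j'->'c', delta=(3-10)*13^5 mod 251 = 54, hash=22+54 mod 251 = 76
Option E: s[5]='c'->'h', delta=(8-3)*13^0 mod 251 = 5, hash=22+5 mod 251 = 27

Answer: C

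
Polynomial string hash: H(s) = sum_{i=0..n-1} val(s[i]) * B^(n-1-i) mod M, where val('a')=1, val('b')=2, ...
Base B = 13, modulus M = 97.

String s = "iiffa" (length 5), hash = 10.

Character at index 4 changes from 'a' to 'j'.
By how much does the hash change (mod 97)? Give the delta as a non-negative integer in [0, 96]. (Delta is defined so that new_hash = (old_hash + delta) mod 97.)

Answer: 9

Derivation:
Delta formula: (val(new) - val(old)) * B^(n-1-k) mod M
  val('j') - val('a') = 10 - 1 = 9
  B^(n-1-k) = 13^0 mod 97 = 1
  Delta = 9 * 1 mod 97 = 9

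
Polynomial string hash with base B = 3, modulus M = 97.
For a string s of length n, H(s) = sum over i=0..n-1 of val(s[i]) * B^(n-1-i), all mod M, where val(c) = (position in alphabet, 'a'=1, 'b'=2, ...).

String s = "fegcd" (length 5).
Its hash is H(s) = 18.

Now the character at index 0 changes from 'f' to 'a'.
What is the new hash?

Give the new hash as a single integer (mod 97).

val('f') = 6, val('a') = 1
Position k = 0, exponent = n-1-k = 4
B^4 mod M = 3^4 mod 97 = 81
Delta = (1 - 6) * 81 mod 97 = 80
New hash = (18 + 80) mod 97 = 1

Answer: 1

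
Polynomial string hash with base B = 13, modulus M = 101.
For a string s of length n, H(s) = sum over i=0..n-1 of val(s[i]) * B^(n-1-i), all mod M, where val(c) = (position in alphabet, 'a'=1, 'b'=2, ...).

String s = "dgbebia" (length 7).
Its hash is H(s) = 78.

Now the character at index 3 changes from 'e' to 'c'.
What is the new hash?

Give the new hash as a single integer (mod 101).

val('e') = 5, val('c') = 3
Position k = 3, exponent = n-1-k = 3
B^3 mod M = 13^3 mod 101 = 76
Delta = (3 - 5) * 76 mod 101 = 50
New hash = (78 + 50) mod 101 = 27

Answer: 27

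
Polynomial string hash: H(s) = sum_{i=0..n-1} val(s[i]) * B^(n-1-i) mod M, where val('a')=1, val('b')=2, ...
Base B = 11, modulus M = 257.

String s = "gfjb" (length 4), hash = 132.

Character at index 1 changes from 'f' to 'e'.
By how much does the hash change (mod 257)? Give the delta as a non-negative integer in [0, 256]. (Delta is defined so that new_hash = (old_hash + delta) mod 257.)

Answer: 136

Derivation:
Delta formula: (val(new) - val(old)) * B^(n-1-k) mod M
  val('e') - val('f') = 5 - 6 = -1
  B^(n-1-k) = 11^2 mod 257 = 121
  Delta = -1 * 121 mod 257 = 136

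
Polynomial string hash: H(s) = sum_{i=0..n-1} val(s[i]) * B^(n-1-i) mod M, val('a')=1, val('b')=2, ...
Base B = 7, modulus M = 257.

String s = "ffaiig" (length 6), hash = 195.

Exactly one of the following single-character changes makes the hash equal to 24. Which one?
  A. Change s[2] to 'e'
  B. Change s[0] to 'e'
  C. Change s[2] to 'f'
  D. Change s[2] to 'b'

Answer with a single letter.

Answer: D

Derivation:
Option A: s[2]='a'->'e', delta=(5-1)*7^3 mod 257 = 87, hash=195+87 mod 257 = 25
Option B: s[0]='f'->'e', delta=(5-6)*7^5 mod 257 = 155, hash=195+155 mod 257 = 93
Option C: s[2]='a'->'f', delta=(6-1)*7^3 mod 257 = 173, hash=195+173 mod 257 = 111
Option D: s[2]='a'->'b', delta=(2-1)*7^3 mod 257 = 86, hash=195+86 mod 257 = 24 <-- target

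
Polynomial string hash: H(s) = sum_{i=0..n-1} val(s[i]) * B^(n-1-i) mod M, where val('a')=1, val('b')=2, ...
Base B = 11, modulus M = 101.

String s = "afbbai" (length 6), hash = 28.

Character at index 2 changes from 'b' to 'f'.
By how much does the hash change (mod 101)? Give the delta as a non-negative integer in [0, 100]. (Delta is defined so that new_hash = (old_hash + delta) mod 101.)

Answer: 72

Derivation:
Delta formula: (val(new) - val(old)) * B^(n-1-k) mod M
  val('f') - val('b') = 6 - 2 = 4
  B^(n-1-k) = 11^3 mod 101 = 18
  Delta = 4 * 18 mod 101 = 72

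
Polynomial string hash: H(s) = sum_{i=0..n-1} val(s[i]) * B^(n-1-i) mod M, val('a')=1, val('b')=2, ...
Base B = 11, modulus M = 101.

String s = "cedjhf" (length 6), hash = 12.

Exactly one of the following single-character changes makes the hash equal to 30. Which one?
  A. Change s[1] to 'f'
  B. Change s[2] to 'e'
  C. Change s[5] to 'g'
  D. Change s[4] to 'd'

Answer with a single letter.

Option A: s[1]='e'->'f', delta=(6-5)*11^4 mod 101 = 97, hash=12+97 mod 101 = 8
Option B: s[2]='d'->'e', delta=(5-4)*11^3 mod 101 = 18, hash=12+18 mod 101 = 30 <-- target
Option C: s[5]='f'->'g', delta=(7-6)*11^0 mod 101 = 1, hash=12+1 mod 101 = 13
Option D: s[4]='h'->'d', delta=(4-8)*11^1 mod 101 = 57, hash=12+57 mod 101 = 69

Answer: B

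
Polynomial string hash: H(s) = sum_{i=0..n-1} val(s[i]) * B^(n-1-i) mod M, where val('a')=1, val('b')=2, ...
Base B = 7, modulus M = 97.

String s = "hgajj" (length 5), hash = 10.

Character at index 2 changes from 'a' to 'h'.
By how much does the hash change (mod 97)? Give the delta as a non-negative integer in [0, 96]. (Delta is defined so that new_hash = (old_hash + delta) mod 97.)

Answer: 52

Derivation:
Delta formula: (val(new) - val(old)) * B^(n-1-k) mod M
  val('h') - val('a') = 8 - 1 = 7
  B^(n-1-k) = 7^2 mod 97 = 49
  Delta = 7 * 49 mod 97 = 52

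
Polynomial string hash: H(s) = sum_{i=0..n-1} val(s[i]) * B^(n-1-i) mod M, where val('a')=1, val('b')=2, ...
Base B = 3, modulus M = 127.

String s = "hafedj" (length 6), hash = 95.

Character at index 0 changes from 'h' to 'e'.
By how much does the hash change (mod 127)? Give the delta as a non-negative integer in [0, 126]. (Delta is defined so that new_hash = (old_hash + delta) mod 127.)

Delta formula: (val(new) - val(old)) * B^(n-1-k) mod M
  val('e') - val('h') = 5 - 8 = -3
  B^(n-1-k) = 3^5 mod 127 = 116
  Delta = -3 * 116 mod 127 = 33

Answer: 33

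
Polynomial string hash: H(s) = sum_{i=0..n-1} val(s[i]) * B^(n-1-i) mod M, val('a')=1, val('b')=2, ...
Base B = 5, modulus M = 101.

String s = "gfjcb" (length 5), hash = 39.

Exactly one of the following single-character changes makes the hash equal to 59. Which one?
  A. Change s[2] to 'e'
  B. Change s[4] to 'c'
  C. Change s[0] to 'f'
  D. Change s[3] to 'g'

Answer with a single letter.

Option A: s[2]='j'->'e', delta=(5-10)*5^2 mod 101 = 77, hash=39+77 mod 101 = 15
Option B: s[4]='b'->'c', delta=(3-2)*5^0 mod 101 = 1, hash=39+1 mod 101 = 40
Option C: s[0]='g'->'f', delta=(6-7)*5^4 mod 101 = 82, hash=39+82 mod 101 = 20
Option D: s[3]='c'->'g', delta=(7-3)*5^1 mod 101 = 20, hash=39+20 mod 101 = 59 <-- target

Answer: D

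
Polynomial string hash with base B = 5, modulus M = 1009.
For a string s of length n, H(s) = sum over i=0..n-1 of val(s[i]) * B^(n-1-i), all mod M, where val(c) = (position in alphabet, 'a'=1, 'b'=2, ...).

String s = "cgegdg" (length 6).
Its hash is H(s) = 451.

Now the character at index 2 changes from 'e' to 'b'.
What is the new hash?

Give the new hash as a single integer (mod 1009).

val('e') = 5, val('b') = 2
Position k = 2, exponent = n-1-k = 3
B^3 mod M = 5^3 mod 1009 = 125
Delta = (2 - 5) * 125 mod 1009 = 634
New hash = (451 + 634) mod 1009 = 76

Answer: 76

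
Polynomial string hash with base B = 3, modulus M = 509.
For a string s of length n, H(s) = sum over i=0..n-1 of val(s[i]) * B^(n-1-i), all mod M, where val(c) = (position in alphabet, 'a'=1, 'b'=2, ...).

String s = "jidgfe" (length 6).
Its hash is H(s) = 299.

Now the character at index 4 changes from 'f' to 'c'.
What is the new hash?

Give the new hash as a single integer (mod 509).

Answer: 290

Derivation:
val('f') = 6, val('c') = 3
Position k = 4, exponent = n-1-k = 1
B^1 mod M = 3^1 mod 509 = 3
Delta = (3 - 6) * 3 mod 509 = 500
New hash = (299 + 500) mod 509 = 290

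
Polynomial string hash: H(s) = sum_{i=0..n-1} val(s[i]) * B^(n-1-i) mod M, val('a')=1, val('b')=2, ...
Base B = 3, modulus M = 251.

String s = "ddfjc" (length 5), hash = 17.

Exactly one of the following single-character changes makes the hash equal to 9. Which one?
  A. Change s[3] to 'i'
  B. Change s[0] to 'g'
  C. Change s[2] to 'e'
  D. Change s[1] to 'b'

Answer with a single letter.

Answer: B

Derivation:
Option A: s[3]='j'->'i', delta=(9-10)*3^1 mod 251 = 248, hash=17+248 mod 251 = 14
Option B: s[0]='d'->'g', delta=(7-4)*3^4 mod 251 = 243, hash=17+243 mod 251 = 9 <-- target
Option C: s[2]='f'->'e', delta=(5-6)*3^2 mod 251 = 242, hash=17+242 mod 251 = 8
Option D: s[1]='d'->'b', delta=(2-4)*3^3 mod 251 = 197, hash=17+197 mod 251 = 214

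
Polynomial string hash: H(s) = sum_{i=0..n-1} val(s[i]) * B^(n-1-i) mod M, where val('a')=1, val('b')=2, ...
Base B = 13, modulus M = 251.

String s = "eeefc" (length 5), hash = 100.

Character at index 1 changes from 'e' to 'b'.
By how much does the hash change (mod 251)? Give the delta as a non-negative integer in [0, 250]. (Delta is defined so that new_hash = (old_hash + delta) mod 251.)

Answer: 186

Derivation:
Delta formula: (val(new) - val(old)) * B^(n-1-k) mod M
  val('b') - val('e') = 2 - 5 = -3
  B^(n-1-k) = 13^3 mod 251 = 189
  Delta = -3 * 189 mod 251 = 186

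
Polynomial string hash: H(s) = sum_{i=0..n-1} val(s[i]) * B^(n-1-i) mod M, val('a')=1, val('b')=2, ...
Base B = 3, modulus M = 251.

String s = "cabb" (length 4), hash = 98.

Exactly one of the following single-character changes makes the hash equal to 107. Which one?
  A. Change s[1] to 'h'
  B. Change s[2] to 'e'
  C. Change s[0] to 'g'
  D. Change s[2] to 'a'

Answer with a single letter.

Option A: s[1]='a'->'h', delta=(8-1)*3^2 mod 251 = 63, hash=98+63 mod 251 = 161
Option B: s[2]='b'->'e', delta=(5-2)*3^1 mod 251 = 9, hash=98+9 mod 251 = 107 <-- target
Option C: s[0]='c'->'g', delta=(7-3)*3^3 mod 251 = 108, hash=98+108 mod 251 = 206
Option D: s[2]='b'->'a', delta=(1-2)*3^1 mod 251 = 248, hash=98+248 mod 251 = 95

Answer: B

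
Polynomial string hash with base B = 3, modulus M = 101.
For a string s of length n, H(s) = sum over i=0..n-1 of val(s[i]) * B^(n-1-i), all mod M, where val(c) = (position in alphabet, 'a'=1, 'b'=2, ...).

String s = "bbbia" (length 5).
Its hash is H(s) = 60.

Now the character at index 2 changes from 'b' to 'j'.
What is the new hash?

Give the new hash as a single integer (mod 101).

Answer: 31

Derivation:
val('b') = 2, val('j') = 10
Position k = 2, exponent = n-1-k = 2
B^2 mod M = 3^2 mod 101 = 9
Delta = (10 - 2) * 9 mod 101 = 72
New hash = (60 + 72) mod 101 = 31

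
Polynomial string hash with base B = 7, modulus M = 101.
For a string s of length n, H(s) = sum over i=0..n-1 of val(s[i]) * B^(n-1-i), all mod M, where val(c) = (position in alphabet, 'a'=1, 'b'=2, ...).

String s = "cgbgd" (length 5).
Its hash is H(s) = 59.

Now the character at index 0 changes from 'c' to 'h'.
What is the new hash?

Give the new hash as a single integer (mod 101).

val('c') = 3, val('h') = 8
Position k = 0, exponent = n-1-k = 4
B^4 mod M = 7^4 mod 101 = 78
Delta = (8 - 3) * 78 mod 101 = 87
New hash = (59 + 87) mod 101 = 45

Answer: 45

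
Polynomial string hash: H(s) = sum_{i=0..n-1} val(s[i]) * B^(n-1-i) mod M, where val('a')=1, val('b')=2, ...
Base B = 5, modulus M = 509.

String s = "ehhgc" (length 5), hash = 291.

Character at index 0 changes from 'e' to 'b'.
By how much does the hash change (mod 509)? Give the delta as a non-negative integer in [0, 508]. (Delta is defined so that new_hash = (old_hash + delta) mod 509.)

Answer: 161

Derivation:
Delta formula: (val(new) - val(old)) * B^(n-1-k) mod M
  val('b') - val('e') = 2 - 5 = -3
  B^(n-1-k) = 5^4 mod 509 = 116
  Delta = -3 * 116 mod 509 = 161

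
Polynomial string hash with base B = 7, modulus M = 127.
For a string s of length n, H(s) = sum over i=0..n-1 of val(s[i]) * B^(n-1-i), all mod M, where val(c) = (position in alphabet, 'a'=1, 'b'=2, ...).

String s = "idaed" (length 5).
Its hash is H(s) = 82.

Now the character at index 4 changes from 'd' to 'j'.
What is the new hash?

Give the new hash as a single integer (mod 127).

Answer: 88

Derivation:
val('d') = 4, val('j') = 10
Position k = 4, exponent = n-1-k = 0
B^0 mod M = 7^0 mod 127 = 1
Delta = (10 - 4) * 1 mod 127 = 6
New hash = (82 + 6) mod 127 = 88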